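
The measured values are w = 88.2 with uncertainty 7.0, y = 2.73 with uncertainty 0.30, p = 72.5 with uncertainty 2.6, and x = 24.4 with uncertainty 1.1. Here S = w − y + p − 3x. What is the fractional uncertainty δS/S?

Sums and differences: (δS)² = Σ (cᵢ δxᵢ)².
  (δw)² = 49.0;  (δy)² = 0.0900;  (δp)² = 6.76;  (3·δx)² = 10.9
δS = √(66.7) = 8.17
S = 84.8, so δS/S = 8.17/84.8 = 0.0964.

0.0964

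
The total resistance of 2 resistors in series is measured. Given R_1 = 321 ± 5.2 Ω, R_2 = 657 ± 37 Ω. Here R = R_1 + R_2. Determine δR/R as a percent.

3.82%

For a sum/difference, combine absolute errors in quadrature:
  (δR_1)² = 27.0;  (δR_2)² = 1370
δR = √(1400) = 37.4 Ω
R = 978 Ω, so δR/R = 37.4/978 = 0.0382.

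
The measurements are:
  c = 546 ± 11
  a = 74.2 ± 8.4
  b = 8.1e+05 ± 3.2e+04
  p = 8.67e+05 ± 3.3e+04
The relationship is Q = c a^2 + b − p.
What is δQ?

Let w = c·a^2 = 3.01e+06. δw/w = √((1·δc/c)² + (2·δa/a)²) = √(0.000406 + 0.0513) = 0.227, so δw = 6.83e+05.
Q = w + b − p: δQ = √(δw² + δb² + δp²) = √(4.67e+11 + 1.02e+09 + 1.09e+09) = 6.85e+05

6.85e+05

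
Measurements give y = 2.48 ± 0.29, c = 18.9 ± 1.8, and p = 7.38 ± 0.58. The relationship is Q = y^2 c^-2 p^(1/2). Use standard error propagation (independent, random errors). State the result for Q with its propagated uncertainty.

Each factor contributes (exponent × relative error)² to (δQ/Q)²:
  (2·δy/y)² = (2×0.117)² = 0.0547;  (-2·δc/c)² = (-2×0.0952)² = 0.0363;  (½·δp/p)² = (0.5×0.0786)² = 0.00154
δQ/Q = √(0.0925) = 0.304
Q = 0.0468, so δQ = 0.304 × 0.0468 = 0.0142.

0.0468 ± 0.0142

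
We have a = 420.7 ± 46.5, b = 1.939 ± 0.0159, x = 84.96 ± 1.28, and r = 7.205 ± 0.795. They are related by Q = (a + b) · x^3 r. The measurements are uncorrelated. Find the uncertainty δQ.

3.03e+08

Let u = a + b = 422.6. δu = √(δa² + δb²) = √(2160 + 0.000253) = 46.5, so δu/u = 0.110.
Q is then a monomial in u, x, r:
δQ/Q = √((δu/u)² + (3·δx/x)² + (1·δr/r)²) = √(0.0121 + 0.00204 + 0.0122) = 0.162
Q = 1.867e+09, so δQ = 0.162 × 1.867e+09 = 3.03e+08.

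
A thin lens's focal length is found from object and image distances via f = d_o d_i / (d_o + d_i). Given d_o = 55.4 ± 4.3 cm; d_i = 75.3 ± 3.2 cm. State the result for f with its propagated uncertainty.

∂f/∂d_o = (d_i/(d_o+d_i))² = 0.332;  ∂f/∂d_i = (d_o/(d_o+d_i))² = 0.180
δf = √((∂f/∂d_o · δd_o)² + (∂f/∂d_i · δd_i)²) = √(2.04 + 0.331) = 1.54 cm
f = 31.9 cm.

31.9 ± 1.54 cm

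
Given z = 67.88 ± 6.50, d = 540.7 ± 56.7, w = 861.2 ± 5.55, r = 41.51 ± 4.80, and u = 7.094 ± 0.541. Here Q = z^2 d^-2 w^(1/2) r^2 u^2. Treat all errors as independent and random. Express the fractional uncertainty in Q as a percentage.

39.7%

Products/powers → add relative errors in quadrature, weighted by exponent:
  (2·δz/z)² = (2×0.0958)² = 0.0367;  (-2·δd/d)² = (-2×0.105)² = 0.0440;  (½·δw/w)² = (0.5×0.00644)² = 1.04e-05;  (2·δr/r)² = (2×0.116)² = 0.0535;  (2·δu/u)² = (2×0.0763)² = 0.0233
δQ/Q = √(0.157) = 0.397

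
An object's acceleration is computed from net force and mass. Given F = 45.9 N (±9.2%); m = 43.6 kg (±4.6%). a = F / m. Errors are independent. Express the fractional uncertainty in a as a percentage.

10.3%

Since a is a product/quotient, work with relative uncertainties:
  (1·δF/F)² = (1×0.0920)² = 0.00846;  (-1·δm/m)² = (-1×0.0460)² = 0.00212
δa/a = √(0.0106) = 0.103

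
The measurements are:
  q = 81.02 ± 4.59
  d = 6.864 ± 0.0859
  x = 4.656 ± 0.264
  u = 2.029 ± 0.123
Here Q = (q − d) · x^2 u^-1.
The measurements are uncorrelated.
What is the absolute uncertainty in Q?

113

Let w = q − d = 74.16. δw = √(δq² + δd²) = √(21.1 + 0.00738) = 4.59, so δw/w = 0.0619.
Q is then a monomial in w, x, u:
δQ/Q = √((δw/w)² + (2·δx/x)² + (-1·δu/u)²) = √(0.00383 + 0.0129 + 0.00367) = 0.143
Q = 792.3, so δQ = 0.143 × 792.3 = 113.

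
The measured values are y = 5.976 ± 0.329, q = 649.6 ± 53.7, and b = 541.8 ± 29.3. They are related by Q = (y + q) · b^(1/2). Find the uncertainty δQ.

Let u = y + q = 655.6. δu = √(δy² + δq²) = √(0.108 + 2880) = 53.7, so δu/u = 0.0819.
Q is then a monomial in u, b:
δQ/Q = √((δu/u)² + (½·δb/b)²) = √(0.00671 + 0.000731) = 0.0863
Q = 15260, so δQ = 0.0863 × 15260 = 1320.

1320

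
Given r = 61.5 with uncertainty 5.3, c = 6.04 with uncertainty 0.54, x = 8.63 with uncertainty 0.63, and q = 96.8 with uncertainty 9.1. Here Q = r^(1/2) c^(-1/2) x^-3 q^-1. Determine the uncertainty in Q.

1.26e-05

Q is a product of powers, so relative uncertainties combine in quadrature:
  (½·δr/r)² = (0.5×0.0862)² = 0.00186;  (−½·δc/c)² = (-0.5×0.0894)² = 0.00200;  (-3·δx/x)² = (-3×0.0730)² = 0.0480;  (-1·δq/q)² = (-1×0.0940)² = 0.00884
δQ/Q = √(0.0607) = 0.246
Q = 5.13e-05, so δQ = 0.246 × 5.13e-05 = 1.26e-05.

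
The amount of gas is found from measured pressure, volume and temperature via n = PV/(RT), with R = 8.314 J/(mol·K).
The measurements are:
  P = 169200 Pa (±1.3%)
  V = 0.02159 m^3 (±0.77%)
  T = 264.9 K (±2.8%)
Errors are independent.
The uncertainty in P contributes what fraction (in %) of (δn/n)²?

(δn/n)² = (1·δP/P)² + (1·δV/V)² + (-1·δT/T)²
  P term: (1×0.0130)² = 0.000169
  V term: (1×0.00770)² = 5.93e-05
  T term: (-1×0.0280)² = 0.000784
Total = 0.00101. Share from P = 0.000169/0.00101 = 0.167.

16.7%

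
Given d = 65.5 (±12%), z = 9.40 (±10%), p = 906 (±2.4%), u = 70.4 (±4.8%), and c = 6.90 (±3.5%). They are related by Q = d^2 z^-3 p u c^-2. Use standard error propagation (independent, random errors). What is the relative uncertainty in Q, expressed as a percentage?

39.4%

Since Q is a product/quotient, work with relative uncertainties:
  (2·δd/d)² = (2×0.120)² = 0.0576;  (-3·δz/z)² = (-3×0.100)² = 0.0900;  (1·δp/p)² = (1×0.0240)² = 0.000576;  (1·δu/u)² = (1×0.0480)² = 0.00230;  (-2·δc/c)² = (-2×0.0350)² = 0.00490
δQ/Q = √(0.155) = 0.394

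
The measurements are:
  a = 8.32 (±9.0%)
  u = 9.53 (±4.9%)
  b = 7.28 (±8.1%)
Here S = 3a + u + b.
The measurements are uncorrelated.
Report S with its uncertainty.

Each term contributes (cᵢ δxᵢ)² to (δS)²:
  (3·δa)² = 5.05;  (δu)² = 0.218;  (δb)² = 0.348
δS = √(5.61) = 2.37
S = 41.8.

41.8 ± 2.37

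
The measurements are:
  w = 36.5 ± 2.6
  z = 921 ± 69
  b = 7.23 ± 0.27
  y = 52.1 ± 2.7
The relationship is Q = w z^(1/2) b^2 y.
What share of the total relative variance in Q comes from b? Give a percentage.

(δQ/Q)² = (1·δw/w)² + (½·δz/z)² + (2·δb/b)² + (1·δy/y)²
  w term: (1×0.0712)² = 0.00507
  z term: (0.5×0.0749)² = 0.00140
  b term: (2×0.0373)² = 0.00558
  y term: (1×0.0518)² = 0.00269
Total = 0.0147. Share from b = 0.00558/0.0147 = 0.378.

37.8%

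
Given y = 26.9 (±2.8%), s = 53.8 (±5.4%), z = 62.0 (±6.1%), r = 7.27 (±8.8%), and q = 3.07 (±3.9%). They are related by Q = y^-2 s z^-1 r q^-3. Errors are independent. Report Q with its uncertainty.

For a monomial Q ∝ y^-2, s, z^-1, r, q^-3, fractional errors add in quadrature:
  (-2·δy/y)² = (-2×0.0280)² = 0.00314;  (1·δs/s)² = (1×0.0540)² = 0.00292;  (-1·δz/z)² = (-1×0.0610)² = 0.00372;  (1·δr/r)² = (1×0.0880)² = 0.00774;  (-3·δq/q)² = (-3×0.0390)² = 0.0137
δQ/Q = √(0.0312) = 0.177
Q = 0.000301, so δQ = 0.177 × 0.000301 = 5.32e-05.

(3.01 ± 0.532) × 10^-4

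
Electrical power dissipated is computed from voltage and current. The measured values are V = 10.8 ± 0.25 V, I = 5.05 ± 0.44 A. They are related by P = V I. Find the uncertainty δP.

Since P is a product/quotient, work with relative uncertainties:
  (1·δV/V)² = (1×0.0231)² = 0.000536;  (1·δI/I)² = (1×0.0871)² = 0.00759
δP/P = √(0.00813) = 0.0902
P = 54.5 W, so δP = 0.0902 × 54.5 = 4.92 W.

4.92 W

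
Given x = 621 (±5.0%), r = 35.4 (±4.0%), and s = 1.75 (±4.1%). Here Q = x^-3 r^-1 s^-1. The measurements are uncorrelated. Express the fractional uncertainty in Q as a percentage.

16.1%

For a monomial Q ∝ x^-3, r^-1, s^-1, fractional errors add in quadrature:
  (-3·δx/x)² = (-3×0.0500)² = 0.0225;  (-1·δr/r)² = (-1×0.0400)² = 0.00160;  (-1·δs/s)² = (-1×0.0410)² = 0.00168
δQ/Q = √(0.0258) = 0.161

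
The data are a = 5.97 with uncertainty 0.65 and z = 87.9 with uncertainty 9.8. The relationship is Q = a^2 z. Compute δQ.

Products/powers → add relative errors in quadrature, weighted by exponent:
  (2·δa/a)² = (2×0.109)² = 0.0474;  (1·δz/z)² = (1×0.111)² = 0.0124
δQ/Q = √(0.0598) = 0.245
Q = 3130, so δQ = 0.245 × 3130 = 766.

766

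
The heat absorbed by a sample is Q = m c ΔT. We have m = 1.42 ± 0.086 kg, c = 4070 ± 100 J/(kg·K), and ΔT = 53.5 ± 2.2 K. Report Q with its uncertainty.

(3.09 ± 0.239) × 10^5 J

For a monomial Q ∝ m, c, ΔT, fractional errors add in quadrature:
  (1·δm/m)² = (1×0.0606)² = 0.00367;  (1·δc/c)² = (1×0.0246)² = 0.000604;  (1·δΔT/ΔT)² = (1×0.0411)² = 0.00169
δQ/Q = √(0.00596) = 0.0772
Q = 3.09e+05 J, so δQ = 0.0772 × 3.09e+05 = 23900 J.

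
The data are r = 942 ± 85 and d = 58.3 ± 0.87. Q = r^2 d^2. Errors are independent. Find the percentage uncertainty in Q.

Since Q is a product/quotient, work with relative uncertainties:
  (2·δr/r)² = (2×0.0902)² = 0.0326;  (2·δd/d)² = (2×0.0149)² = 0.000891
δQ/Q = √(0.0335) = 0.183

18.3%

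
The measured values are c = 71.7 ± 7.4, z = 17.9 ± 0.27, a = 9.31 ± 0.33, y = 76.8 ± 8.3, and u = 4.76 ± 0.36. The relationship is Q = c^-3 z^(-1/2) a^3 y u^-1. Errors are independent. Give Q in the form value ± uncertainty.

Since Q is a product/quotient, work with relative uncertainties:
  (-3·δc/c)² = (-3×0.103)² = 0.0959;  (−½·δz/z)² = (-0.5×0.0151)² = 5.69e-05;  (3·δa/a)² = (3×0.0354)² = 0.0113;  (1·δy/y)² = (1×0.108)² = 0.0117;  (-1·δu/u)² = (-1×0.0756)² = 0.00572
δQ/Q = √(0.125) = 0.353
Q = 0.00835, so δQ = 0.353 × 0.00835 = 0.00295.

0.00835 ± 0.00295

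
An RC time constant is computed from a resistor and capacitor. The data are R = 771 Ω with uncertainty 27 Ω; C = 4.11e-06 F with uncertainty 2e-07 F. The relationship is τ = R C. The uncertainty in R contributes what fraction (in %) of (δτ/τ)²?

(δτ/τ)² = (1·δR/R)² + (1·δC/C)²
  R term: (1×0.0350)² = 0.00123
  C term: (1×0.0487)² = 0.00237
Total = 0.00359. Share from R = 0.00123/0.00359 = 0.341.

34.1%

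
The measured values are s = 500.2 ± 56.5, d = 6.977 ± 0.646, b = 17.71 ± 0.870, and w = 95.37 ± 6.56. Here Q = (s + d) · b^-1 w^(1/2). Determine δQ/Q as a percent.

12.7%

Let u = s + d = 507.2. δu = √(δs² + δd²) = √(3190 + 0.417) = 56.5, so δu/u = 0.111.
Q is then a monomial in u, b, w:
δQ/Q = √((δu/u)² + (-1·δb/b)² + (½·δw/w)²) = √(0.0124 + 0.00241 + 0.00118) = 0.127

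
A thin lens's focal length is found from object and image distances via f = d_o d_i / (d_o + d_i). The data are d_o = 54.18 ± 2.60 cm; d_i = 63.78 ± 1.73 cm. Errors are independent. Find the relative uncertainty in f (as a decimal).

0.0288

∂f/∂d_o = (d_i/(d_o+d_i))² = 0.292;  ∂f/∂d_i = (d_o/(d_o+d_i))² = 0.211
δf = √((∂f/∂d_o · δd_o)² + (∂f/∂d_i · δd_i)²) = √(0.578 + 0.133) = 0.843 cm
f = 29.29 cm, so δf/f = 0.843/29.29 = 0.0288.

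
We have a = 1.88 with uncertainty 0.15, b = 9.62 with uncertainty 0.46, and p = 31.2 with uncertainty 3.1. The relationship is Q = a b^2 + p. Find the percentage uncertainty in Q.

Let w = a·b^2 = 174. δw/w = √((1·δa/a)² + (2·δb/b)²) = √(0.00637 + 0.00915) = 0.125, so δw = 21.7.
Q = w + p: δQ = √(δw² + δp²) = √(470 + 9.61) = 21.9
Q = 205, so δQ/Q = 21.9/205 = 0.107.

10.7%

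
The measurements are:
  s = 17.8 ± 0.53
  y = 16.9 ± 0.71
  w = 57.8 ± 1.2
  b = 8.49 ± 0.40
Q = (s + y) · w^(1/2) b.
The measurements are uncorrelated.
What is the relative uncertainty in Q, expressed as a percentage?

Let u = s + y = 34.7. δu = √(δs² + δy²) = √(0.281 + 0.504) = 0.886, so δu/u = 0.0255.
Q is then a monomial in u, w, b:
δQ/Q = √((δu/u)² + (½·δw/w)² + (1·δb/b)²) = √(0.000652 + 0.000108 + 0.00222) = 0.0546

5.46%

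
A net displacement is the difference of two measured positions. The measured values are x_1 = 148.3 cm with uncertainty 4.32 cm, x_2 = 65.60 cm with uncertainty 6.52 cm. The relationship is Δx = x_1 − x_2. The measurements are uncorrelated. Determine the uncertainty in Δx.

For a sum/difference, combine absolute errors in quadrature:
  (δx_1)² = 18.7;  (δx_2)² = 42.5
δΔx = √(61.2) = 7.82 cm

7.82 cm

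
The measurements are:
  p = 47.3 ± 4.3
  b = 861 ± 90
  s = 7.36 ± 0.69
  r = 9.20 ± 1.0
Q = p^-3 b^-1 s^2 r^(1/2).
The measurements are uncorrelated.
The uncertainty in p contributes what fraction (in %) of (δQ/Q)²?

60.3%

(δQ/Q)² = (-3·δp/p)² + (-1·δb/b)² + (2·δs/s)² + (½·δr/r)²
  p term: (-3×0.0909)² = 0.0744
  b term: (-1×0.105)² = 0.0109
  s term: (2×0.0937)² = 0.0352
  r term: (0.5×0.109)² = 0.00295
Total = 0.123. Share from p = 0.0744/0.123 = 0.603.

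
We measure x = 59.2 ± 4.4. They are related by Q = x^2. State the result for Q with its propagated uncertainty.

3500 ± 521

Q is a product of powers, so relative uncertainties combine in quadrature:
  (2·δx/x)² = (2×0.0743)² = 0.0221
δQ/Q = √(0.0221) = 0.149
Q = 3500, so δQ = 0.149 × 3500 = 521.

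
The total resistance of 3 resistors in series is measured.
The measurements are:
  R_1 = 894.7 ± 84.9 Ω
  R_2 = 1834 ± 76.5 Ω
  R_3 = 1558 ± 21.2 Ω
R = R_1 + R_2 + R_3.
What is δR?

116 Ω

For a sum/difference, combine absolute errors in quadrature:
  (δR_1)² = 7210;  (δR_2)² = 5850;  (δR_3)² = 449
δR = √(13500) = 116 Ω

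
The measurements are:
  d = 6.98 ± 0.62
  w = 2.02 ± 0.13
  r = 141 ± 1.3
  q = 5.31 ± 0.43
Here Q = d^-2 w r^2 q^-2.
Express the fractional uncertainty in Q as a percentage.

Since Q is a product/quotient, work with relative uncertainties:
  (-2·δd/d)² = (-2×0.0888)² = 0.0316;  (1·δw/w)² = (1×0.0644)² = 0.00414;  (2·δr/r)² = (2×0.00922)² = 0.000340;  (-2·δq/q)² = (-2×0.0810)² = 0.0262
δQ/Q = √(0.0623) = 0.250

25.0%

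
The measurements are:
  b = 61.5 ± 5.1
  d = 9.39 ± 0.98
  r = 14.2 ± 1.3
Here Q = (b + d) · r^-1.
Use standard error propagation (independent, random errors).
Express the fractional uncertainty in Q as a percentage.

11.7%

Let u = b + d = 70.9. δu = √(δb² + δd²) = √(26.0 + 0.960) = 5.19, so δu/u = 0.0733.
Q is then a monomial in u, r:
δQ/Q = √((δu/u)² + (-1·δr/r)²) = √(0.00537 + 0.00838) = 0.117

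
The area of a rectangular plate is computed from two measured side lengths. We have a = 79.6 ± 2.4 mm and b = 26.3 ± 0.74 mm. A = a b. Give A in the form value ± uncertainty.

For a monomial A ∝ a, b, fractional errors add in quadrature:
  (1·δa/a)² = (1×0.0302)² = 0.000909;  (1·δb/b)² = (1×0.0281)² = 0.000792
δA/A = √(0.00170) = 0.0412
A = 2090 mm^2, so δA = 0.0412 × 2090 = 86.3 mm^2.

2090 ± 86.3 mm^2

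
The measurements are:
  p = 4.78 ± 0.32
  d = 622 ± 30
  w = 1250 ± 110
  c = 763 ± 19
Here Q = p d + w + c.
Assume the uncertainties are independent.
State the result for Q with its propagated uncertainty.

Let h = p·d = 2970. δh/h = √((1·δp/p)² + (1·δd/d)²) = √(0.00448 + 0.00233) = 0.0825, so δh = 245.
Q = h + w + c: δQ = √(δh² + δw² + δc²) = √(60200 + 12100 + 361) = 270
Q = 4990.

4990 ± 270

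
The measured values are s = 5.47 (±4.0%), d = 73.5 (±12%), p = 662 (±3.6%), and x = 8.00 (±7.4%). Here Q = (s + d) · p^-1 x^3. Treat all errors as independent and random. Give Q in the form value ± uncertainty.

Let u = s + d = 79.0. δu = √(δs² + δd²) = √(0.0479 + 77.8) = 8.82, so δu/u = 0.112.
Q is then a monomial in u, p, x:
δQ/Q = √((δu/u)² + (-1·δp/p)² + (3·δx/x)²) = √(0.0125 + 0.00130 + 0.0493) = 0.251
Q = 61.1, so δQ = 0.251 × 61.1 = 15.3.

61.1 ± 15.3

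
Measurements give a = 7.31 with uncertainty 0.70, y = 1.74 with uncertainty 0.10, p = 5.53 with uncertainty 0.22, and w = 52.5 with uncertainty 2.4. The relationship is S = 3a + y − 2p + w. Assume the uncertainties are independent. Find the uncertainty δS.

Absolute uncertainties add in quadrature for a linear combination:
  (3·δa)² = 4.41;  (δy)² = 0.0100;  (2·δp)² = 0.194;  (δw)² = 5.76
δS = √(10.4) = 3.22

3.22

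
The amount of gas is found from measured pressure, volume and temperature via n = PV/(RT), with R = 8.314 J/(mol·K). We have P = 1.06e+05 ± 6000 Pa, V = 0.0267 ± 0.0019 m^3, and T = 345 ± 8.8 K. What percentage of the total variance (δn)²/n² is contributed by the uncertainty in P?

(δn/n)² = (1·δP/P)² + (1·δV/V)² + (-1·δT/T)²
  P term: (1×0.0566)² = 0.00320
  V term: (1×0.0712)² = 0.00506
  T term: (-1×0.0255)² = 0.000651
Total = 0.00892. Share from P = 0.00320/0.00892 = 0.359.

35.9%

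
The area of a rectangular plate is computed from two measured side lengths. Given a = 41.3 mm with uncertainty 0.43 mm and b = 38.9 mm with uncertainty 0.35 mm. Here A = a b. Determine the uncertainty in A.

For a monomial A ∝ a, b, fractional errors add in quadrature:
  (1·δa/a)² = (1×0.0104)² = 0.000108;  (1·δb/b)² = (1×0.00900)² = 8.1e-05
δA/A = √(0.000189) = 0.0138
A = 1610 mm^2, so δA = 0.0138 × 1610 = 22.1 mm^2.

22.1 mm^2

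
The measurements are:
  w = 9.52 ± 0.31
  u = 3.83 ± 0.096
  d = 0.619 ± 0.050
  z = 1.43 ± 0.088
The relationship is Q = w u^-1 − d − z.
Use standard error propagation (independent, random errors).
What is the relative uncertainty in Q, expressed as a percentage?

Let p = w·u^-1 = 2.49. δp/p = √((1·δw/w)² + (-1·δu/u)²) = √(0.00106 + 0.000628) = 0.0411, so δp = 0.102.
Q = p − d − z: δQ = √(δp² + δd² + δz²) = √(0.0104 + 0.00250 + 0.00774) = 0.144
Q = 0.437, so δQ/Q = 0.144/0.437 = 0.329.

32.9%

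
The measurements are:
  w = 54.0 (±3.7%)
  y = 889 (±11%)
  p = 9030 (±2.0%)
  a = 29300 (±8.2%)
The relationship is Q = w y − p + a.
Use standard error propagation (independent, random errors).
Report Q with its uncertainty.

68300 ± 6070

Let h = w·y = 48000. δh/h = √((1·δw/w)² + (1·δy/y)²) = √(0.00137 + 0.0121) = 0.116, so δh = 5570.
Q = h − p + a: δQ = √(δh² + δp² + δa²) = √(3.1e+07 + 32600 + 5.77e+06) = 6070
Q = 68300.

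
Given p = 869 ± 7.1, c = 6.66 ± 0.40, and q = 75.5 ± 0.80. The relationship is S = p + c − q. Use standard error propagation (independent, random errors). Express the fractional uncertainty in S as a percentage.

0.894%

Each term contributes (cᵢ δxᵢ)² to (δS)²:
  (δp)² = 50.4;  (δc)² = 0.160;  (δq)² = 0.640
δS = √(51.2) = 7.16
S = 800, so δS/S = 7.16/800 = 0.00894.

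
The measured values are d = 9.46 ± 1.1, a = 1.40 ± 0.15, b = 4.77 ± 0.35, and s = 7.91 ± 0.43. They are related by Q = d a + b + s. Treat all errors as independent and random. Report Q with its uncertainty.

Let p = d·a = 13.2. δp/p = √((1·δd/d)² + (1·δa/a)²) = √(0.0135 + 0.0115) = 0.158, so δp = 2.09.
Q = p + b + s: δQ = √(δp² + δb² + δs²) = √(4.39 + 0.122 + 0.185) = 2.17
Q = 25.9.

25.9 ± 2.17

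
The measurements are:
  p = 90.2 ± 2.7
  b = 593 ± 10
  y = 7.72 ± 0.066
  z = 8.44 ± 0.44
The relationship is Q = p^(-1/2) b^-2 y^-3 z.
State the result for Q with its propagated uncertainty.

(5.49 ± 0.378) × 10^-9

For a monomial Q ∝ p^(-1/2), b^-2, y^-3, z, fractional errors add in quadrature:
  (−½·δp/p)² = (-0.5×0.0299)² = 0.000224;  (-2·δb/b)² = (-2×0.0169)² = 0.00114;  (-3·δy/y)² = (-3×0.00855)² = 0.000658;  (1·δz/z)² = (1×0.0521)² = 0.00272
δQ/Q = √(0.00474) = 0.0688
Q = 5.49e-09, so δQ = 0.0688 × 5.49e-09 = 3.78e-10.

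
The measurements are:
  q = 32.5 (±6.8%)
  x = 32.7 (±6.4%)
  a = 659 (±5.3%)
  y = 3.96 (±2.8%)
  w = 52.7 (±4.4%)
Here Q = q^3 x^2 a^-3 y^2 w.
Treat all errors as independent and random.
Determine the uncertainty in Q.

Each factor contributes (exponent × relative error)² to (δQ/Q)²:
  (3·δq/q)² = (3×0.0680)² = 0.0416;  (2·δx/x)² = (2×0.0640)² = 0.0164;  (-3·δa/a)² = (-3×0.0530)² = 0.0253;  (2·δy/y)² = (2×0.0280)² = 0.00314;  (1·δw/w)² = (1×0.0440)² = 0.00194
δQ/Q = √(0.0884) = 0.297
Q = 106, so δQ = 0.297 × 106 = 31.5.

31.5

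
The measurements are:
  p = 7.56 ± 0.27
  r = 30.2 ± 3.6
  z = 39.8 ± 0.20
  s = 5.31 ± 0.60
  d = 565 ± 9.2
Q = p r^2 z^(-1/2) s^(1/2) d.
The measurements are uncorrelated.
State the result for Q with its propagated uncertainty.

Relative error in a monomial: (δQ/Q)² = Σ (nᵢ · δxᵢ/xᵢ)².
  (1·δp/p)² = (1×0.0357)² = 0.00128;  (2·δr/r)² = (2×0.119)² = 0.0568;  (−½·δz/z)² = (-0.5×0.00503)² = 6.31e-06;  (½·δs/s)² = (0.5×0.113)² = 0.00319;  (1·δd/d)² = (1×0.0163)² = 0.000265
δQ/Q = √(0.0616) = 0.248
Q = 1.42e+06, so δQ = 0.248 × 1.42e+06 = 3.53e+05.

(1.42 ± 0.353) × 10^6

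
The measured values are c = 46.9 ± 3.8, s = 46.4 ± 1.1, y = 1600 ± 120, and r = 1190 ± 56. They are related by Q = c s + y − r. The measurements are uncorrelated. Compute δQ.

Let p = c·s = 2180. δp/p = √((1·δc/c)² + (1·δs/s)²) = √(0.00656 + 0.000562) = 0.0844, so δp = 184.
Q = p + y − r: δQ = √(δp² + δy² + δr²) = √(33800 + 14400 + 3140) = 226

226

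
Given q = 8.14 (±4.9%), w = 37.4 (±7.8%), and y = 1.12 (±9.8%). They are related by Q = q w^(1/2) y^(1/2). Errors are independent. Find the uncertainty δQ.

4.19

For a monomial Q ∝ q, w^(1/2), y^(1/2), fractional errors add in quadrature:
  (1·δq/q)² = (1×0.0490)² = 0.00240;  (½·δw/w)² = (0.5×0.0780)² = 0.00152;  (½·δy/y)² = (0.5×0.0980)² = 0.00240
δQ/Q = √(0.00632) = 0.0795
Q = 52.7, so δQ = 0.0795 × 52.7 = 4.19.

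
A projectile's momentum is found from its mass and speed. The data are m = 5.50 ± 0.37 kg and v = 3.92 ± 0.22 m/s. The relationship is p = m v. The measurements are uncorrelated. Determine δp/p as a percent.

Products/powers → add relative errors in quadrature, weighted by exponent:
  (1·δm/m)² = (1×0.0673)² = 0.00453;  (1·δv/v)² = (1×0.0561)² = 0.00315
δp/p = √(0.00768) = 0.0876

8.76%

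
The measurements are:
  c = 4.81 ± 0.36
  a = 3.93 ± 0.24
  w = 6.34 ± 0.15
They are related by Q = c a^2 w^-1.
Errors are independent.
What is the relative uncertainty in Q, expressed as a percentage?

Products/powers → add relative errors in quadrature, weighted by exponent:
  (1·δc/c)² = (1×0.0748)² = 0.00560;  (2·δa/a)² = (2×0.0611)² = 0.0149;  (-1·δw/w)² = (-1×0.0237)² = 0.000560
δQ/Q = √(0.0211) = 0.145

14.5%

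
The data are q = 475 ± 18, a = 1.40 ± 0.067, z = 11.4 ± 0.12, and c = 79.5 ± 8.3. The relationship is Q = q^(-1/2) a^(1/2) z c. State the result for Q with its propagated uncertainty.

49.2 ± 5.38

For a monomial Q ∝ q^(-1/2), a^(1/2), z, c, fractional errors add in quadrature:
  (−½·δq/q)² = (-0.5×0.0379)² = 0.000359;  (½·δa/a)² = (0.5×0.0479)² = 0.000573;  (1·δz/z)² = (1×0.0105)² = 0.000111;  (1·δc/c)² = (1×0.104)² = 0.0109
δQ/Q = √(0.0119) = 0.109
Q = 49.2, so δQ = 0.109 × 49.2 = 5.38.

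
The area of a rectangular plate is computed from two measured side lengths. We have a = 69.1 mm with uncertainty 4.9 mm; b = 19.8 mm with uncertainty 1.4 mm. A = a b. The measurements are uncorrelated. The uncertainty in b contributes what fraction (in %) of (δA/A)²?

(δA/A)² = (1·δa/a)² + (1·δb/b)²
  a term: (1×0.0709)² = 0.00503
  b term: (1×0.0707)² = 0.00500
Total = 0.0100. Share from b = 0.00500/0.0100 = 0.499.

49.9%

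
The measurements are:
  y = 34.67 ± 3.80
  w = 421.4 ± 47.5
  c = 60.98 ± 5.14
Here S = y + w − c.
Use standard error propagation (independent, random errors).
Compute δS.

47.9

For a sum/difference, combine absolute errors in quadrature:
  (δy)² = 14.4;  (δw)² = 2260;  (δc)² = 26.4
δS = √(2300) = 47.9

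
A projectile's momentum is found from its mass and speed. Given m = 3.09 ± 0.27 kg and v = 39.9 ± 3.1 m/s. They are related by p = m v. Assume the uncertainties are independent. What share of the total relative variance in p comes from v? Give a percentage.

44.2%

(δp/p)² = (1·δm/m)² + (1·δv/v)²
  m term: (1×0.0874)² = 0.00764
  v term: (1×0.0777)² = 0.00604
Total = 0.0137. Share from v = 0.00604/0.0137 = 0.442.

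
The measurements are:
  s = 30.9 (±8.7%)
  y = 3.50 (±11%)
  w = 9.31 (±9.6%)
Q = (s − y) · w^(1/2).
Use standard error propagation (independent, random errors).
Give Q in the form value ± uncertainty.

Let u = s − y = 27.4. δu = √(δs² + δy²) = √(7.23 + 0.148) = 2.72, so δu/u = 0.0991.
Q is then a monomial in u, w:
δQ/Q = √((δu/u)² + (½·δw/w)²) = √(0.00982 + 0.00230) = 0.110
Q = 83.6, so δQ = 0.110 × 83.6 = 9.21.

83.6 ± 9.21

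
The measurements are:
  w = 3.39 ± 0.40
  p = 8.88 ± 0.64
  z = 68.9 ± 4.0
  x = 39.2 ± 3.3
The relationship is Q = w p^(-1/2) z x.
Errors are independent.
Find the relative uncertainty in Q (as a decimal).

0.160

Relative error in a monomial: (δQ/Q)² = Σ (nᵢ · δxᵢ/xᵢ)².
  (1·δw/w)² = (1×0.118)² = 0.0139;  (−½·δp/p)² = (-0.5×0.0721)² = 0.00130;  (1·δz/z)² = (1×0.0581)² = 0.00337;  (1·δx/x)² = (1×0.0842)² = 0.00709
δQ/Q = √(0.0257) = 0.160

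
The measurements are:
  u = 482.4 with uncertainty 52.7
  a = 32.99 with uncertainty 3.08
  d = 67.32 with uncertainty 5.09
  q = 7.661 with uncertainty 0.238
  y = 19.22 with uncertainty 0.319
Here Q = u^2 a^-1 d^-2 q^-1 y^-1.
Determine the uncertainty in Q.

Q is a product of powers, so relative uncertainties combine in quadrature:
  (2·δu/u)² = (2×0.109)² = 0.0477;  (-1·δa/a)² = (-1×0.0934)² = 0.00872;  (-2·δd/d)² = (-2×0.0756)² = 0.0229;  (-1·δq/q)² = (-1×0.0311)² = 0.000965;  (-1·δy/y)² = (-1×0.0166)² = 0.000275
δQ/Q = √(0.0806) = 0.284
Q = 0.01057, so δQ = 0.284 × 0.01057 = 0.00300.

0.00300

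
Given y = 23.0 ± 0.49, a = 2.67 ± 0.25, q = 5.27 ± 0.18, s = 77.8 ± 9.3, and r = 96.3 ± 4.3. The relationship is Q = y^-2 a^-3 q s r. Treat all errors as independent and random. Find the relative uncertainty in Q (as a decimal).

Products/powers → add relative errors in quadrature, weighted by exponent:
  (-2·δy/y)² = (-2×0.0213)² = 0.00182;  (-3·δa/a)² = (-3×0.0936)² = 0.0789;  (1·δq/q)² = (1×0.0342)² = 0.00117;  (1·δs/s)² = (1×0.120)² = 0.0143;  (1·δr/r)² = (1×0.0447)² = 0.00199
δQ/Q = √(0.0982) = 0.313

0.313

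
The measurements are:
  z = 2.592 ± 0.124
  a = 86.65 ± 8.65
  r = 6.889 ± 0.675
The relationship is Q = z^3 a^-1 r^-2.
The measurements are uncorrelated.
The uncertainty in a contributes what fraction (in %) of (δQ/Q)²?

(δQ/Q)² = (3·δz/z)² + (-1·δa/a)² + (-2·δr/r)²
  z term: (3×0.0478)² = 0.0206
  a term: (-1×0.0998)² = 0.00997
  r term: (-2×0.0980)² = 0.0384
Total = 0.0690. Share from a = 0.00997/0.0690 = 0.144.

14.4%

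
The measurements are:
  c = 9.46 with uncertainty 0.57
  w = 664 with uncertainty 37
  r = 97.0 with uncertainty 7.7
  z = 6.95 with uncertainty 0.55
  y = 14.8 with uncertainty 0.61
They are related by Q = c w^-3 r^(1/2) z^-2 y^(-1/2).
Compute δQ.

4.15e-10

Since Q is a product/quotient, work with relative uncertainties:
  (1·δc/c)² = (1×0.0603)² = 0.00363;  (-3·δw/w)² = (-3×0.0557)² = 0.0279;  (½·δr/r)² = (0.5×0.0794)² = 0.00158;  (-2·δz/z)² = (-2×0.0791)² = 0.0251;  (−½·δy/y)² = (-0.5×0.0412)² = 0.000425
δQ/Q = √(0.0586) = 0.242
Q = 1.71e-09, so δQ = 0.242 × 1.71e-09 = 4.15e-10.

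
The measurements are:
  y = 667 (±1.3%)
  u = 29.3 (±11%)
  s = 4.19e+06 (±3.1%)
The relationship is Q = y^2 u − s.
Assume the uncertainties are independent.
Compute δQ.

Let p = y^2·u = 1.3e+07. δp/p = √((2·δy/y)² + (1·δu/u)²) = √(0.000676 + 0.0121) = 0.113, so δp = 1.47e+06.
Q = p − s: δQ = √(δp² + δs²) = √(2.17e+12 + 1.69e+10) = 1.48e+06

1.48e+06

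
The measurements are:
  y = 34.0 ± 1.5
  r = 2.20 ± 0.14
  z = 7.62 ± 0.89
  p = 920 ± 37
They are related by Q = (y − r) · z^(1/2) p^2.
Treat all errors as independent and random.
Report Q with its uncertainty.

Let u = y − r = 31.8. δu = √(δy² + δr²) = √(2.25 + 0.0196) = 1.51, so δu/u = 0.0474.
Q is then a monomial in u, z, p:
δQ/Q = √((δu/u)² + (½·δz/z)² + (2·δp/p)²) = √(0.00224 + 0.00341 + 0.00647) = 0.110
Q = 7.43e+07, so δQ = 0.110 × 7.43e+07 = 8.18e+06.

(7.43 ± 0.818) × 10^7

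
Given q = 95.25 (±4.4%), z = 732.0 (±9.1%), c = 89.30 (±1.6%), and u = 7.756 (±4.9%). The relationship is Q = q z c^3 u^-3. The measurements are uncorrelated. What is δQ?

Relative error in a monomial: (δQ/Q)² = Σ (nᵢ · δxᵢ/xᵢ)².
  (1·δq/q)² = (1×0.0440)² = 0.00194;  (1·δz/z)² = (1×0.0910)² = 0.00828;  (3·δc/c)² = (3×0.0160)² = 0.00230;  (-3·δu/u)² = (-3×0.0490)² = 0.0216
δQ/Q = √(0.0341) = 0.185
Q = 1.064e+08, so δQ = 0.185 × 1.064e+08 = 1.97e+07.

1.97e+07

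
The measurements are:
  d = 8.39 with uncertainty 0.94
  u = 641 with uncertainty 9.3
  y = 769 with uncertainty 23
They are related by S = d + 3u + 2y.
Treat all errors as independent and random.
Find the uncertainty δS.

53.8

For a sum/difference, combine absolute errors in quadrature:
  (δd)² = 0.884;  (3·δu)² = 778;  (2·δy)² = 2120
δS = √(2900) = 53.8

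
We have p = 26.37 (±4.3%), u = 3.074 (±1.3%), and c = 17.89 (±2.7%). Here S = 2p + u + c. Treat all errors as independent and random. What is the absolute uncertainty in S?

For a sum/difference, combine absolute errors in quadrature:
  (2·δp)² = 5.14;  (δu)² = 0.00160;  (δc)² = 0.233
δS = √(5.38) = 2.32

2.32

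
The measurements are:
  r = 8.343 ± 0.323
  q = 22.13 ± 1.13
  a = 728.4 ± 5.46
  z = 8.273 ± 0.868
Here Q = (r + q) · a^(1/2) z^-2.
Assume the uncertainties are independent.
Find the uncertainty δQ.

2.56

Let u = r + q = 30.47. δu = √(δr² + δq²) = √(0.104 + 1.28) = 1.18, so δu/u = 0.0386.
Q is then a monomial in u, a, z:
δQ/Q = √((δu/u)² + (½·δa/a)² + (-2·δz/z)²) = √(0.00149 + 1.4e-05 + 0.0440) = 0.213
Q = 12.02, so δQ = 0.213 × 12.02 = 2.56.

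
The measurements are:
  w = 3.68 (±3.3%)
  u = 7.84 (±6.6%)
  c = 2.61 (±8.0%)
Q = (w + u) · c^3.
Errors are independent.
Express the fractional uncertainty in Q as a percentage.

Let h = w + u = 11.5. δh = √(δw² + δu²) = √(0.0147 + 0.268) = 0.531, so δh/h = 0.0461.
Q is then a monomial in h, c:
δQ/Q = √((δh/h)² + (3·δc/c)²) = √(0.00213 + 0.0576) = 0.244

24.4%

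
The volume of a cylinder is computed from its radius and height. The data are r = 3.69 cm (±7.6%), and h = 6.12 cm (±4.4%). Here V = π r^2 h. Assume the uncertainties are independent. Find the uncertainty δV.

Each factor contributes (exponent × relative error)² to (δV/V)²:
  (2·δr/r)² = (2×0.0760)² = 0.0231;  (1·δh/h)² = (1×0.0440)² = 0.00194
δV/V = √(0.0250) = 0.158
V = 262 cm^3, so δV = 0.158 × 262 = 41.4 cm^3.

41.4 cm^3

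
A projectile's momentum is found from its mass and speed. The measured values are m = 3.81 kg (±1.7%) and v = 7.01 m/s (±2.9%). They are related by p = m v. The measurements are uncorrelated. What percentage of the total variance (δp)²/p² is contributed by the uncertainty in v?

(δp/p)² = (1·δm/m)² + (1·δv/v)²
  m term: (1×0.0170)² = 0.000289
  v term: (1×0.0290)² = 0.000841
Total = 0.00113. Share from v = 0.000841/0.00113 = 0.744.

74.4%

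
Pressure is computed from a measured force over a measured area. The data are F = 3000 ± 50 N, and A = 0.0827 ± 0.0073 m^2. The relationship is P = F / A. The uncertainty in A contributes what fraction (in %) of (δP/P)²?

96.6%

(δP/P)² = (1·δF/F)² + (-1·δA/A)²
  F term: (1×0.0167)² = 0.000278
  A term: (-1×0.0883)² = 0.00779
Total = 0.00807. Share from A = 0.00779/0.00807 = 0.966.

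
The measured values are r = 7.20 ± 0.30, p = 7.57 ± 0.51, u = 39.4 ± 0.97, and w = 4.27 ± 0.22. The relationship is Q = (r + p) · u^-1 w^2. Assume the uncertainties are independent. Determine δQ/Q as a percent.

11.3%

Let h = r + p = 14.8. δh = √(δr² + δp²) = √(0.0900 + 0.260) = 0.592, so δh/h = 0.0401.
Q is then a monomial in h, u, w:
δQ/Q = √((δh/h)² + (-1·δu/u)² + (2·δw/w)²) = √(0.00160 + 0.000606 + 0.0106) = 0.113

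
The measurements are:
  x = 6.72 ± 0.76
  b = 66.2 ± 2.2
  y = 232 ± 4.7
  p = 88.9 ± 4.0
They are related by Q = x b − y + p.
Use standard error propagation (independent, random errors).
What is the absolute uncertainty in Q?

52.8

Let w = x·b = 445. δw/w = √((1·δx/x)² + (1·δb/b)²) = √(0.0128 + 0.00110) = 0.118, so δw = 52.4.
Q = w − y + p: δQ = √(δw² + δy² + δp²) = √(2750 + 22.1 + 16.0) = 52.8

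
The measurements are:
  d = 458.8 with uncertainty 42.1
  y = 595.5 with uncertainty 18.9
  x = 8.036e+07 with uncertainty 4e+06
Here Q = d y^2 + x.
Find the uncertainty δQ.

Let p = d·y^2 = 1.627e+08. δp/p = √((1·δd/d)² + (2·δy/y)²) = √(0.00842 + 0.00403) = 0.112, so δp = 1.82e+07.
Q = p + x: δQ = √(δp² + δx²) = √(3.3e+14 + 1.6e+13) = 1.86e+07

1.86e+07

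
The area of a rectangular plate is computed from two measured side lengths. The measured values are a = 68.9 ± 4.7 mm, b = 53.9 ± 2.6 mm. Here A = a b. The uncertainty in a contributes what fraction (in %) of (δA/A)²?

66.7%

(δA/A)² = (1·δa/a)² + (1·δb/b)²
  a term: (1×0.0682)² = 0.00465
  b term: (1×0.0482)² = 0.00233
Total = 0.00698. Share from a = 0.00465/0.00698 = 0.667.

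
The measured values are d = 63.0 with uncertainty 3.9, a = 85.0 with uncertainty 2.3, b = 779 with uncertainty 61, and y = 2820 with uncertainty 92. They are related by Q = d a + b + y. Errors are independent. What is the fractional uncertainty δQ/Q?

Let p = d·a = 5360. δp/p = √((1·δd/d)² + (1·δa/a)²) = √(0.00383 + 0.000732) = 0.0676, so δp = 362.
Q = p + b + y: δQ = √(δp² + δb² + δy²) = √(1.31e+05 + 3720 + 8460) = 378
Q = 8950, so δQ/Q = 378/8950 = 0.0422.

0.0422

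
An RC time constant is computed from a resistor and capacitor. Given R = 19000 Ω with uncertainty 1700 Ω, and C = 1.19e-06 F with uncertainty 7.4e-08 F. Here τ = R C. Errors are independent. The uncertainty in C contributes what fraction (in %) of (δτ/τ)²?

(δτ/τ)² = (1·δR/R)² + (1·δC/C)²
  R term: (1×0.0895)² = 0.00801
  C term: (1×0.0622)² = 0.00387
Total = 0.0119. Share from C = 0.00387/0.0119 = 0.326.

32.6%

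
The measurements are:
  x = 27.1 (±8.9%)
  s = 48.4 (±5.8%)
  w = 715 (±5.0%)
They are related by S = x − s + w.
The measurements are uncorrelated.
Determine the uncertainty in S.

35.9

For a sum/difference, combine absolute errors in quadrature:
  (δx)² = 5.82;  (δs)² = 7.88;  (δw)² = 1280
δS = √(1290) = 35.9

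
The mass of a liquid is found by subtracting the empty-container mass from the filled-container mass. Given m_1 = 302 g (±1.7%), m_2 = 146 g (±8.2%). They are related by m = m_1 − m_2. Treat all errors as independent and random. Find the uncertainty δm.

Each term contributes (cᵢ δxᵢ)² to (δm)²:
  (δm_1)² = 26.4;  (δm_2)² = 143
δm = √(170) = 13.0 g

13.0 g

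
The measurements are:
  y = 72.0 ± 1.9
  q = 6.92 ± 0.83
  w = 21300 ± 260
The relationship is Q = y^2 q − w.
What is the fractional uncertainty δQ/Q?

0.323

Let p = y^2·q = 35900. δp/p = √((2·δy/y)² + (1·δq/q)²) = √(0.00279 + 0.0144) = 0.131, so δp = 4700.
Q = p − w: δQ = √(δp² + δw²) = √(2.21e+07 + 67600) = 4710
Q = 14600, so δQ/Q = 4710/14600 = 0.323.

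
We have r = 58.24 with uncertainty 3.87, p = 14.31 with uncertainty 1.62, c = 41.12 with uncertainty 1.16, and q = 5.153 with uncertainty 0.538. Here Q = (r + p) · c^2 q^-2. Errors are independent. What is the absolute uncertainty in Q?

1030

Let u = r + p = 72.55. δu = √(δr² + δp²) = √(15.0 + 2.62) = 4.20, so δu/u = 0.0578.
Q is then a monomial in u, c, q:
δQ/Q = √((δu/u)² + (2·δc/c)² + (-2·δq/q)²) = √(0.00334 + 0.00318 + 0.0436) = 0.224
Q = 4620, so δQ = 0.224 × 4620 = 1030.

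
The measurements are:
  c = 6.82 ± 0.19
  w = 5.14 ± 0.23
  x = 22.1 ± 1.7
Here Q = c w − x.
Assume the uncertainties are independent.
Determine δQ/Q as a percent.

19.4%

Let p = c·w = 35.1. δp/p = √((1·δc/c)² + (1·δw/w)²) = √(0.000776 + 0.00200) = 0.0527, so δp = 1.85.
Q = p − x: δQ = √(δp² + δx²) = √(3.41 + 2.89) = 2.51
Q = 13.0, so δQ/Q = 2.51/13.0 = 0.194.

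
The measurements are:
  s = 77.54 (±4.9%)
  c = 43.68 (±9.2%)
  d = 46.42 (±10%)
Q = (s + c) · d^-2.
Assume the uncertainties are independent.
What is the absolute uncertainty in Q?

0.0115

Let u = s + c = 121.2. δu = √(δs² + δc²) = √(14.4 + 16.1) = 5.53, so δu/u = 0.0456.
Q is then a monomial in u, d:
δQ/Q = √((δu/u)² + (-2·δd/d)²) = √(0.00208 + 0.0400) = 0.205
Q = 0.05626, so δQ = 0.205 × 0.05626 = 0.0115.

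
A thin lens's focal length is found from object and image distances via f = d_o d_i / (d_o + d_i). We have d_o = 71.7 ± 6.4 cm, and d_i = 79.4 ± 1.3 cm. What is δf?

1.79 cm

∂f/∂d_o = (d_i/(d_o+d_i))² = 0.276;  ∂f/∂d_i = (d_o/(d_o+d_i))² = 0.225
δf = √((∂f/∂d_o · δd_o)² + (∂f/∂d_i · δd_i)²) = √(3.12 + 0.0857) = 1.79 cm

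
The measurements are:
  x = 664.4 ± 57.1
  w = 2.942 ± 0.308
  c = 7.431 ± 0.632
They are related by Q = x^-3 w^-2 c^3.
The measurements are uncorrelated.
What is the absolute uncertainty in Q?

Products/powers → add relative errors in quadrature, weighted by exponent:
  (-3·δx/x)² = (-3×0.0859)² = 0.0665;  (-2·δw/w)² = (-2×0.105)² = 0.0438;  (3·δc/c)² = (3×0.0850)² = 0.0651
δQ/Q = √(0.175) = 0.419
Q = 1.616e-07, so δQ = 0.419 × 1.616e-07 = 6.77e-08.

6.77e-08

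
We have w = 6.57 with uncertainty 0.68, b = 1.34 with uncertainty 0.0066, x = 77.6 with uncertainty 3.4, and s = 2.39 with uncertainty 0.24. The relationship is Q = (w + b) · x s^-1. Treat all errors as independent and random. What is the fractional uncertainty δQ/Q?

Let u = w + b = 7.91. δu = √(δw² + δb²) = √(0.462 + 4.36e-05) = 0.680, so δu/u = 0.0860.
Q is then a monomial in u, x, s:
δQ/Q = √((δu/u)² + (1·δx/x)² + (-1·δs/s)²) = √(0.00739 + 0.00192 + 0.0101) = 0.139

0.139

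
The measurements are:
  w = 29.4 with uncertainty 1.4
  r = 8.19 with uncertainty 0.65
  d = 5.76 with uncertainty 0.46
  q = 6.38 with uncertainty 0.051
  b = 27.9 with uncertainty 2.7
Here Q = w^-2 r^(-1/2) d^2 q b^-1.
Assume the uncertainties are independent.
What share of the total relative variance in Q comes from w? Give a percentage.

(δQ/Q)² = (-2·δw/w)² + (−½·δr/r)² + (2·δd/d)² + (1·δq/q)² + (-1·δb/b)²
  w term: (-2×0.0476)² = 0.00907
  r term: (-0.5×0.0794)² = 0.00157
  d term: (2×0.0799)² = 0.0255
  q term: (1×0.00799)² = 6.39e-05
  b term: (-1×0.0968)² = 0.00937
Total = 0.0456. Share from w = 0.00907/0.0456 = 0.199.

19.9%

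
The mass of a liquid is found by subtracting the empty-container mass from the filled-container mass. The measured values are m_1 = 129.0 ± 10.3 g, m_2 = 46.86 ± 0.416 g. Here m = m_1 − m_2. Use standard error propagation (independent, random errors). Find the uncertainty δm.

m is a linear combination, so absolute uncertainties add in quadrature:
  (δm_1)² = 106;  (δm_2)² = 0.173
δm = √(106) = 10.3 g

10.3 g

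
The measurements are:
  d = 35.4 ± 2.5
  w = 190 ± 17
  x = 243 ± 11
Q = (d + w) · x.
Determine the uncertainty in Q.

4860

Let u = d + w = 225. δu = √(δd² + δw²) = √(6.25 + 289) = 17.2, so δu/u = 0.0762.
Q is then a monomial in u, x:
δQ/Q = √((δu/u)² + (1·δx/x)²) = √(0.00581 + 0.00205) = 0.0887
Q = 54800, so δQ = 0.0887 × 54800 = 4860.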